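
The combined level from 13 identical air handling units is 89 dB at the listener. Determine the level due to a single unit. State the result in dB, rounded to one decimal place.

77.9 dB

For N identical incoherent sources L_total = L₁ + 10·log₁₀ N, so L₁ = 89 − 10·log₁₀(13) = 89 − 11.139.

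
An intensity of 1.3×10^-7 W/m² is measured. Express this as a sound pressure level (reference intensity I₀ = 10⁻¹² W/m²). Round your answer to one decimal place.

Dividing by I₀ shifts the exponent by 12: I/I₀ = 1.3×10^5.
L = 10·(0.1139 + 5) = 51.14 dB.

51.1 dB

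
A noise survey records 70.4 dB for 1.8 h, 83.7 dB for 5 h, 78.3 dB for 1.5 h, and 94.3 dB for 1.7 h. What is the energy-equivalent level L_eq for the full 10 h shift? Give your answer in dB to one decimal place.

87.7 dB

The energy average is taken in the linear domain: L_eq = 10·log₁₀[(Σ tᵢ·10^(Lᵢ/10))/T], T = 10 h.
Σ tᵢ·10^(Lᵢ/10) = 1.8·10^(70.4/10) + 5·10^(83.7/10) + 1.5·10^(78.3/10) + 1.7·10^(94.3/10) = 5.869e+09.
L_eq = 10·log₁₀(5.869e+09/10) = 87.69 dB.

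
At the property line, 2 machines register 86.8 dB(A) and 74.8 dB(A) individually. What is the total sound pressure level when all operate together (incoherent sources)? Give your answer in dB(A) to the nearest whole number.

87 dB(A)

Incoherent sources combine by intensity addition: L_total = 10·log₁₀(Σ 10^(L_i/10)).
Σ 10^(L/10) = 10^(86.8/10) + 10^(74.8/10) = 5.088e+08.
L_total = 10·log₁₀(5.088e+08) = 87.07 dB(A).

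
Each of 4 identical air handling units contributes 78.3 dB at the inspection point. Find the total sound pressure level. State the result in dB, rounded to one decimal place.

With 4 equal, uncorrelated contributions the intensity is 4× that of one unit, giving a rise of 10·log₁₀ 4.
L_total = 78.3 + 10·log₁₀(4) = 78.3 + 6.021 = 84.32 dB.

84.3 dB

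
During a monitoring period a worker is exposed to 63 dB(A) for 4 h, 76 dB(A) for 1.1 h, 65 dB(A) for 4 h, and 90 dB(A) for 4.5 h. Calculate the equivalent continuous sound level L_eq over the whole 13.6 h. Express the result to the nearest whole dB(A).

85 dB(A)

The energy average is taken in the linear domain: L_eq = 10·log₁₀[(Σ tᵢ·10^(Lᵢ/10))/T], T = 13.6 h.
Σ tᵢ·10^(Lᵢ/10) = 4·10^(63/10) + 1.1·10^(76/10) + 4·10^(65/10) + 4.5·10^(90/10) = 4.564e+09.
L_eq = 10·log₁₀(4.564e+09/13.6) = 85.26 dB(A).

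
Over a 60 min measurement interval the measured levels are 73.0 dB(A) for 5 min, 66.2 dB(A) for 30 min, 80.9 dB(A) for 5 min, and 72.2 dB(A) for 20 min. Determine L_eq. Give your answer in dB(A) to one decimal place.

Weight each interval's intensity by its duration and average over T = 60 min:
Σ tᵢ·10^(Lᵢ/10) = 5·10^(73.0/10) + 30·10^(66.2/10) + 5·10^(80.9/10) + 20·10^(72.2/10) = 1.172e+09.
L_eq = 10·log₁₀(1.172e+09/60) = 72.91 dB(A).

72.9 dB(A)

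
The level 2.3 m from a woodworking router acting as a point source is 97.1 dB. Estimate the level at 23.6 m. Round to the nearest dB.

Spherical spreading from a point source gives a 20·log₁₀(r₂/r₁) drop.
L₂ = 97.1 − 20·log₁₀(23.6/2.3) = 97.1 − 20.224 = 76.88 dB.

77 dB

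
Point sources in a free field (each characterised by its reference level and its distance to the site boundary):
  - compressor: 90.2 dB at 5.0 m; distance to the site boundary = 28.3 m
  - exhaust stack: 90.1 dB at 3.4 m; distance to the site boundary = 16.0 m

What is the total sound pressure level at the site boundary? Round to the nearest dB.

First find each source's level at the receiver (point-source: −20·log₁₀(r/r_ref)), then combine on an intensity basis.
compressor: 90.2 − 20·log₁₀(28.3/5.0) = 90.2 − 15.06 = 75.14 dB.
exhaust stack: 90.1 − 20·log₁₀(16.0/3.4) = 90.1 − 13.45 = 76.65 dB.
Σ 10^(L/10) = 7.889e+07 → L_total = 10·log₁₀(7.889e+07) = 78.97 dB.

79 dB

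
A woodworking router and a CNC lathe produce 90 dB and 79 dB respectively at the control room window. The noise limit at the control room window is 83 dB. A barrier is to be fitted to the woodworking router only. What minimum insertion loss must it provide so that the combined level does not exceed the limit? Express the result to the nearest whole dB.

Everything except the woodworking router sums to 10^(79/10) = 7.943e+07 in linear terms, 79.00 dB.
The limit corresponds to 10^(83/10) = 1.995e+08; subtracting the fixed part leaves 1.201e+08 for the woodworking router, i.e. 80.80 dB.
Required insertion loss = 90 − 80.80 = 9.20 dB.

9 dB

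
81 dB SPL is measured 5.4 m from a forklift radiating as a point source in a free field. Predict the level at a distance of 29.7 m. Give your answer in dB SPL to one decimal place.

Spherical spreading from a point source gives a 20·log₁₀(r₂/r₁) drop.
L₂ = 81 − 20·log₁₀(29.7/5.4) = 81 − 14.807 = 66.19 dB SPL.

66.2 dB SPL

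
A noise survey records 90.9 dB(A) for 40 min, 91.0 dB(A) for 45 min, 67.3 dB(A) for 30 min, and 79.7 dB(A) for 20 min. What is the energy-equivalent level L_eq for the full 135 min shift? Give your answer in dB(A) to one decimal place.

89.0 dB(A)

The energy average is taken in the linear domain: L_eq = 10·log₁₀[(Σ tᵢ·10^(Lᵢ/10))/T], T = 135 min.
Σ tᵢ·10^(Lᵢ/10) = 40·10^(90.9/10) + 45·10^(91.0/10) + 30·10^(67.3/10) + 20·10^(79.7/10) = 1.079e+11.
L_eq = 10·log₁₀(1.079e+11/135) = 89.03 dB(A).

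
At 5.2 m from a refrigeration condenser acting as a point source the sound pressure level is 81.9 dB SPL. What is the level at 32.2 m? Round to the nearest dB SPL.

66 dB SPL

Point-source attenuation: ΔL = 20·log₁₀(r₂/r₁) = 20·log₁₀(32.2/5.2) = 15.837 dB.
L₂ = 81.9 − 20·log₁₀(32.2/5.2) = 81.9 − 15.837 = 66.06 dB SPL.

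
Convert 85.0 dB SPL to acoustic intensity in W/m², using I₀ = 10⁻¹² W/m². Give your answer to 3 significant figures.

I/I₀ = 10^(85.0/10) = 3.162e+08, so I = 3.162e+08 × 10⁻¹² W/m².

0.000316 W/m²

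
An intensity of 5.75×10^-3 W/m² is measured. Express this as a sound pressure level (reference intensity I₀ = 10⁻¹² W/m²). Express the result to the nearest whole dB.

98 dB

L = 10·log₁₀(I/I₀) = 10·log₁₀(5.75×10^-3/10⁻¹²) = 10·log₁₀(5.75×10^9).
L = 10·(0.7597 + 9) = 97.60 dB.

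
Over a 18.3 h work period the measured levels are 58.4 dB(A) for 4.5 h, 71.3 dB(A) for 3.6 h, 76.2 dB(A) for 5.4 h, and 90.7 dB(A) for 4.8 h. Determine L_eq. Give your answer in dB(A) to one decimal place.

85.1 dB(A)

Weight each interval's intensity by its duration and average over T = 18.3 h:
Σ tᵢ·10^(Lᵢ/10) = 4.5·10^(58.4/10) + 3.6·10^(71.3/10) + 5.4·10^(76.2/10) + 4.8·10^(90.7/10) = 5.916e+09.
L_eq = 10·log₁₀(5.916e+09/18.3) = 85.10 dB(A).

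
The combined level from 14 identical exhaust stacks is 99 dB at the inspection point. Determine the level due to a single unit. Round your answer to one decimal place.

87.5 dB

14 equal contributions raise the level by 10·log₁₀ 14 = 11.461 dB, so each unit alone gives 99 − 11.461.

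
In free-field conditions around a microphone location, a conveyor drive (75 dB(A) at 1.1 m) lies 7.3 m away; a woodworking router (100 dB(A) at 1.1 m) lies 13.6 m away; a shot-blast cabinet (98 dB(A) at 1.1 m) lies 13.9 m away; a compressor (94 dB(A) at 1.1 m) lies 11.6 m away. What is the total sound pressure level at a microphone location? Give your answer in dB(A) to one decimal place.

81.1 dB(A)

Propagate each source to the receiver with L = L_ref − 20·log₁₀(r/r_ref), then add intensities.
conveyor drive: 75 − 20·log₁₀(7.3/1.1) = 75 − 16.44 = 58.56 dB(A).
woodworking router: 100 − 20·log₁₀(13.6/1.1) = 100 − 21.84 = 78.16 dB(A).
shot-blast cabinet: 98 − 20·log₁₀(13.9/1.1) = 98 − 22.03 = 75.97 dB(A).
compressor: 94 − 20·log₁₀(11.6/1.1) = 94 − 20.46 = 73.54 dB(A).
Σ 10^(L/10) = 1.282e+08 → L_total = 10·log₁₀(1.282e+08) = 81.08 dB(A).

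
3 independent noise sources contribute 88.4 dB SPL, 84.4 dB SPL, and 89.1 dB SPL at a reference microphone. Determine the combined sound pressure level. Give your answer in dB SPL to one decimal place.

92.5 dB SPL

Incoherent sources combine by intensity addition: L_total = 10·log₁₀(Σ 10^(L_i/10)).
Σ 10^(L/10) = 10^(88.4/10) + 10^(84.4/10) + 10^(89.1/10) = 1.780e+09.
L_total = 10·log₁₀(1.780e+09) = 92.50 dB SPL.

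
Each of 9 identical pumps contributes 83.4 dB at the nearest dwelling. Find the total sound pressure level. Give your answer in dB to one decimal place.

92.9 dB

N identical incoherent sources raise the level by 10·log₁₀ N.
L_total = 83.4 + 10·log₁₀(9) = 83.4 + 9.542 = 92.94 dB.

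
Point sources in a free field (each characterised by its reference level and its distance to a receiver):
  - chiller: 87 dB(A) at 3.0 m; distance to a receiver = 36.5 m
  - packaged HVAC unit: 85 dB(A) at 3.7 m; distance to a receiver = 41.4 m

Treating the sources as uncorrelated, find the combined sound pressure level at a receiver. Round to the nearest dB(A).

First find each source's level at the receiver (point-source: −20·log₁₀(r/r_ref)), then combine on an intensity basis.
chiller: 87 − 20·log₁₀(36.5/3.0) = 87 − 21.70 = 65.30 dB(A).
packaged HVAC unit: 85 − 20·log₁₀(41.4/3.7) = 85 − 20.98 = 64.02 dB(A).
Σ 10^(L/10) = 5.912e+06 → L_total = 10·log₁₀(5.912e+06) = 67.72 dB(A).

68 dB(A)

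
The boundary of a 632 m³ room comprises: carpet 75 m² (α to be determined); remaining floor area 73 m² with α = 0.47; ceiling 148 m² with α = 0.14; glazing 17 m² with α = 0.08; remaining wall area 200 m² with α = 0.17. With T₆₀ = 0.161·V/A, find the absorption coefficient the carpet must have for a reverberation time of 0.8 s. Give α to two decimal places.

A = 0.161·V/T₆₀ = 0.161·632/0.8 = 127.19 m² sabins.
Absorption from the other surfaces = 73·0.47 + 148·0.14 + 17·0.08 + 200·0.17 = 90.39 m², so the carpet must supply 36.80 m² over 75 m².
α = 36.80/75 = 0.491.

0.49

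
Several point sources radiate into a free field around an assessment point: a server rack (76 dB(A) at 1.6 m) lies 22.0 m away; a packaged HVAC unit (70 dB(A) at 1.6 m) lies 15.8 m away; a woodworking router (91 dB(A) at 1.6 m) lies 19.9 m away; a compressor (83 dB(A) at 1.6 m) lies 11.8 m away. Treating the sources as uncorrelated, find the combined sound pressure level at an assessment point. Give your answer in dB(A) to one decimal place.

70.8 dB(A)

Apply inverse-square spreading to bring every level to the receiver, then sum 10^(L/10).
server rack: 76 − 20·log₁₀(22.0/1.6) = 76 − 22.77 = 53.23 dB(A).
packaged HVAC unit: 70 − 20·log₁₀(15.8/1.6) = 70 − 19.89 = 50.11 dB(A).
woodworking router: 91 − 20·log₁₀(19.9/1.6) = 91 − 21.89 = 69.11 dB(A).
compressor: 83 − 20·log₁₀(11.8/1.6) = 83 − 17.36 = 65.64 dB(A).
Σ 10^(L/10) = 1.212e+07 → L_total = 10·log₁₀(1.212e+07) = 70.83 dB(A).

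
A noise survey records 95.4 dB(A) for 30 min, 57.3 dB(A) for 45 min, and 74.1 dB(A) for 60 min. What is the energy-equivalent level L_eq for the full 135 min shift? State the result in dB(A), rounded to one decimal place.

88.9 dB(A)

Weight each interval's intensity by its duration and average over T = 135 min:
Σ tᵢ·10^(Lᵢ/10) = 30·10^(95.4/10) + 45·10^(57.3/10) + 60·10^(74.1/10) = 1.056e+11.
L_eq = 10·log₁₀(1.056e+11/135) = 88.93 dB(A).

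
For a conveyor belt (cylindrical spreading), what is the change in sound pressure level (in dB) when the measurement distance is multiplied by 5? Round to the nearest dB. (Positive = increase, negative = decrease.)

-7 dB

Line-source spreading: ΔL = −10·log₁₀(r₂/r₁).
ΔL = −10·log₁₀(5) = -6.99 dB.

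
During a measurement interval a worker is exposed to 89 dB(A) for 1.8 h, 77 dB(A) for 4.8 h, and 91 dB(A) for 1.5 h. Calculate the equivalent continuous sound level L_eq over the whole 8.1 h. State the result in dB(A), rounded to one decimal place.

86.4 dB(A)

The energy average is taken in the linear domain: L_eq = 10·log₁₀[(Σ tᵢ·10^(Lᵢ/10))/T], T = 8.1 h.
Σ tᵢ·10^(Lᵢ/10) = 1.8·10^(89/10) + 4.8·10^(77/10) + 1.5·10^(91/10) = 3.559e+09.
L_eq = 10·log₁₀(3.559e+09/8.1) = 86.43 dB(A).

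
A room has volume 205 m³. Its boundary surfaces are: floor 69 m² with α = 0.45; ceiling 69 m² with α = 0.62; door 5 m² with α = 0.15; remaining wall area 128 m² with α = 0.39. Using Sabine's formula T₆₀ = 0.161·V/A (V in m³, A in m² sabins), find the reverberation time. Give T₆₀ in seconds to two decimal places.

A = Σ Sᵢαᵢ = 69·0.45 + 69·0.62 + 5·0.15 + 128·0.39 = 124.50 m².
T₆₀ = 0.161 × 205 / 124.50 = 0.265 s.

0.27 s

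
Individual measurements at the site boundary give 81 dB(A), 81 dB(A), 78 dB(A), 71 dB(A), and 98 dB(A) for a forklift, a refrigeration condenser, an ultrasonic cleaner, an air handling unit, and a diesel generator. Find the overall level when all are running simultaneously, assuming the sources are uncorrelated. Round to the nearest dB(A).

Incoherent sources combine by intensity addition: L_total = 10·log₁₀(Σ 10^(L_i/10)).
Σ 10^(L/10) = 10^(81/10) + 10^(81/10) + 10^(78/10) + 10^(71/10) + 10^(98/10) = 6.637e+09.
L_total = 10·log₁₀(6.637e+09) = 98.22 dB(A).

98 dB(A)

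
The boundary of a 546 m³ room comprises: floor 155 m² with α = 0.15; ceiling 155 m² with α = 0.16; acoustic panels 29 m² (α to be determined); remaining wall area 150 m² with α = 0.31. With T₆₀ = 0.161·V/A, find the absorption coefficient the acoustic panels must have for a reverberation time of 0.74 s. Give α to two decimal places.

From T₆₀ = 0.161·V/A, the target T₆₀ = 0.74 s needs A = 0.161·546/0.74 = 118.79 m².
Absorption from the other surfaces = 155·0.15 + 155·0.16 + 150·0.31 = 94.55 m², so the acoustic panels must supply 24.24 m² over 29 m².
α = 24.24/29 = 0.836.

0.84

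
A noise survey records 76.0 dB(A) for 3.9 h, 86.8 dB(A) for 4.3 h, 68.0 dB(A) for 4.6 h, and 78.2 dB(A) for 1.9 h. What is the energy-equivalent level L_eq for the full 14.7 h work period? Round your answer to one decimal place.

82.1 dB(A)

L_eq = 10·log₁₀[(1/T)·Σ tᵢ·10^(Lᵢ/10)] with T = 14.7 h.
Σ tᵢ·10^(Lᵢ/10) = 3.9·10^(76.0/10) + 4.3·10^(86.8/10) + 4.6·10^(68.0/10) + 1.9·10^(78.2/10) = 2.368e+09.
L_eq = 10·log₁₀(2.368e+09/14.7) = 82.07 dB(A).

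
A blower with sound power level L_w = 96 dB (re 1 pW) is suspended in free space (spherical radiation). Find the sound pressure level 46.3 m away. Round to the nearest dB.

The power spreads over a sphere of area 4π·r², so L_p = L_w − 10·log₁₀(4π·r²).
4π·r² = 2.694e+04 m², 10·log₁₀ of that is 44.304 dB.
L_p = 96 − 44.304 = 51.70 dB.

52 dB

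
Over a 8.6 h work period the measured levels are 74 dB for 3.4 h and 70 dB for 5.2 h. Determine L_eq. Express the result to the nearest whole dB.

Weight each interval's intensity by its duration and average over T = 8.6 h:
Σ tᵢ·10^(Lᵢ/10) = 3.4·10^(74/10) + 5.2·10^(70/10) = 1.374e+08.
L_eq = 10·log₁₀(1.374e+08/8.6) = 72.04 dB.

72 dB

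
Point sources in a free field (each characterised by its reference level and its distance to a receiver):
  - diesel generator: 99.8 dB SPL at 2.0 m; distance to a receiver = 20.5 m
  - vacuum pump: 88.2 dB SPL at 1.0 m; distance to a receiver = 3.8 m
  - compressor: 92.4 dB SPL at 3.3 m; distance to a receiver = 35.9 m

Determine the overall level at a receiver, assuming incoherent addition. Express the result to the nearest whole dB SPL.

82 dB SPL

Propagate each source to the receiver with L = L_ref − 20·log₁₀(r/r_ref), then add intensities.
diesel generator: 99.8 − 20·log₁₀(20.5/2.0) = 99.8 − 20.21 = 79.59 dB SPL.
vacuum pump: 88.2 − 20·log₁₀(3.8/1.0) = 88.2 − 11.60 = 76.60 dB SPL.
compressor: 92.4 − 20·log₁₀(35.9/3.3) = 92.4 − 20.73 = 71.67 dB SPL.
Σ 10^(L/10) = 1.513e+08 → L_total = 10·log₁₀(1.513e+08) = 81.80 dB SPL.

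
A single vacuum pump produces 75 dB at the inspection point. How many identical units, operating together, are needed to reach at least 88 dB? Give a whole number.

Need L₁ + 10·log₁₀ N ≥ 88, i.e. log₁₀ N ≥ 1.30.
N ≥ 10^(13.0/10) = 19.953, so N = 20.

20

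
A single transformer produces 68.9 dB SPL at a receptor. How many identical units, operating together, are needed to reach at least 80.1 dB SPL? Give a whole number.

Need L₁ + 10·log₁₀ N ≥ 80.1, i.e. log₁₀ N ≥ 1.12.
N ≥ 10^(11.2/10) = 13.183, so N = 14.

14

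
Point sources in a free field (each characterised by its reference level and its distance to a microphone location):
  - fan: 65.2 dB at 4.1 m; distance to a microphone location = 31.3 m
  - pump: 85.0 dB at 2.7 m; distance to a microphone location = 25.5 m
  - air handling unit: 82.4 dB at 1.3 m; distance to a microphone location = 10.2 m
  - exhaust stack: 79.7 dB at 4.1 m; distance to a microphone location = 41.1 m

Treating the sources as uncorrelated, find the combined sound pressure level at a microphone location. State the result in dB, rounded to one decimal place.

68.7 dB

Propagate each source to the receiver with L = L_ref − 20·log₁₀(r/r_ref), then add intensities.
fan: 65.2 − 20·log₁₀(31.3/4.1) = 65.2 − 17.66 = 47.54 dB.
pump: 85.0 − 20·log₁₀(25.5/2.7) = 85.0 − 19.50 = 65.50 dB.
air handling unit: 82.4 − 20·log₁₀(10.2/1.3) = 82.4 − 17.89 = 64.51 dB.
exhaust stack: 79.7 − 20·log₁₀(41.1/4.1) = 79.7 − 20.02 = 59.68 dB.
Σ 10^(L/10) = 7.354e+06 → L_total = 10·log₁₀(7.354e+06) = 68.67 dB.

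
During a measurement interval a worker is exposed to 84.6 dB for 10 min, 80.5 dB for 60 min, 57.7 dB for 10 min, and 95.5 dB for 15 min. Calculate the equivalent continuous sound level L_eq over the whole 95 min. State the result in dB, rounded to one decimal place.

The energy average is taken in the linear domain: L_eq = 10·log₁₀[(Σ tᵢ·10^(Lᵢ/10))/T], T = 95 min.
Σ tᵢ·10^(Lᵢ/10) = 10·10^(84.6/10) + 60·10^(80.5/10) + 10·10^(57.7/10) + 15·10^(95.5/10) = 6.284e+10.
L_eq = 10·log₁₀(6.284e+10/95) = 88.21 dB.

88.2 dB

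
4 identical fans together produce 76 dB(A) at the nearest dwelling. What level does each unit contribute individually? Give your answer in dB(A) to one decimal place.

Dividing the total intensity by 4 lowers the level by 10·log₁₀ 4 = 6.021 dB: L₁ = 76 − 6.021.

70.0 dB(A)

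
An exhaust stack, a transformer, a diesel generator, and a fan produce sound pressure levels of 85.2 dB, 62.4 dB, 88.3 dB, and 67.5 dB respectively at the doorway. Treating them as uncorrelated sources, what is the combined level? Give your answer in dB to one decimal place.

90.1 dB

Incoherent sources combine by intensity addition: L_total = 10·log₁₀(Σ 10^(L_i/10)).
Σ 10^(L/10) = 10^(85.2/10) + 10^(62.4/10) + 10^(88.3/10) + 10^(67.5/10) = 1.015e+09.
L_total = 10·log₁₀(1.015e+09) = 90.06 dB.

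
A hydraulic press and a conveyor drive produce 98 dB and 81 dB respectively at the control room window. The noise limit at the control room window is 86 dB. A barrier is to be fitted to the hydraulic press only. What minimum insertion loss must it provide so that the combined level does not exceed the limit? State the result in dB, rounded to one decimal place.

Everything except the hydraulic press sums to 10^(81/10) = 1.259e+08 in linear terms, 81.00 dB.
The limit corresponds to 10^(86/10) = 3.981e+08; subtracting the fixed part leaves 2.722e+08 for the hydraulic press, i.e. 84.35 dB.
Required insertion loss = 98 − 84.35 = 13.65 dB.

13.7 dB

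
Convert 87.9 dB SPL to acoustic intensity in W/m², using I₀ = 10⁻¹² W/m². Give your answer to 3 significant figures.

0.000617 W/m²

L = 10·log₁₀(I/I₀) ⇒ I = I₀·10^(L/10) = 10⁻¹² × 10^8.79.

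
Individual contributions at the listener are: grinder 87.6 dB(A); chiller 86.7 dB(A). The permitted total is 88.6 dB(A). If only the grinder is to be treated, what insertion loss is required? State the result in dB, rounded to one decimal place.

3.5 dB

The untreated sources together contribute 10^(86.7/10) = 4.677e+08, i.e. 86.70 dB(A).
The limit corresponds to 10^(88.6/10) = 7.244e+08; subtracting the fixed part leaves 2.567e+08 for the grinder, i.e. 84.09 dB(A).
So the grinder must be reduced from 87.6 to 84.09 dB(A): IL = 3.51 dB.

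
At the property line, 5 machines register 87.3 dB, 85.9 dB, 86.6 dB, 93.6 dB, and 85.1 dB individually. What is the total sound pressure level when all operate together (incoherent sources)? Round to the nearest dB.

96 dB

For uncorrelated sources the intensities add, so convert each level to linear form, sum, and take 10·log₁₀ of the total.
Σ 10^(L/10) = 10^(87.3/10) + 10^(85.9/10) + 10^(86.6/10) + 10^(93.6/10) + 10^(85.1/10) = 3.998e+09.
L_total = 10·log₁₀(3.998e+09) = 96.02 dB.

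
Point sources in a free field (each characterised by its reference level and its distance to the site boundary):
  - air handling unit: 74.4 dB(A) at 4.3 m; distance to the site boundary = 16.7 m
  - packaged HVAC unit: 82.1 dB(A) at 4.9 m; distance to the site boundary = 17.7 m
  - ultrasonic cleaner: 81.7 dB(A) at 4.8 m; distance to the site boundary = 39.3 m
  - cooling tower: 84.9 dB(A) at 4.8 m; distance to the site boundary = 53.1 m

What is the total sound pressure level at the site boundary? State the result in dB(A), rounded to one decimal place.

Apply inverse-square spreading to bring every level to the receiver, then sum 10^(L/10).
air handling unit: 74.4 − 20·log₁₀(16.7/4.3) = 74.4 − 11.78 = 62.62 dB(A).
packaged HVAC unit: 82.1 − 20·log₁₀(17.7/4.9) = 82.1 − 11.16 = 70.94 dB(A).
ultrasonic cleaner: 81.7 − 20·log₁₀(39.3/4.8) = 81.7 − 18.26 = 63.44 dB(A).
cooling tower: 84.9 − 20·log₁₀(53.1/4.8) = 84.9 − 20.88 = 64.02 dB(A).
Σ 10^(L/10) = 1.899e+07 → L_total = 10·log₁₀(1.899e+07) = 72.78 dB(A).

72.8 dB(A)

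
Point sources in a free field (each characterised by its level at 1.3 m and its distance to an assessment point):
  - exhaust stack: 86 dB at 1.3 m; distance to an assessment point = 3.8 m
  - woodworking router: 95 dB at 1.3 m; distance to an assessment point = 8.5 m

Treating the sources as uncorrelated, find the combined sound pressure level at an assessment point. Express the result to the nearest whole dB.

81 dB

First find each source's level at the receiver (point-source: −20·log₁₀(r/r_ref)), then combine on an intensity basis.
exhaust stack: 86 − 20·log₁₀(3.8/1.3) = 86 − 9.32 = 76.68 dB.
woodworking router: 95 − 20·log₁₀(8.5/1.3) = 95 − 16.31 = 78.69 dB.
Σ 10^(L/10) = 1.206e+08 → L_total = 10·log₁₀(1.206e+08) = 80.81 dB.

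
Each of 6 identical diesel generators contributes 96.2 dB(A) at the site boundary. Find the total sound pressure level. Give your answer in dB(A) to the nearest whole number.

L_total = L₁ + 10·log₁₀ N for N identical incoherent sources.
L_total = 96.2 + 10·log₁₀(6) = 96.2 + 7.782 = 103.98 dB(A).

104 dB(A)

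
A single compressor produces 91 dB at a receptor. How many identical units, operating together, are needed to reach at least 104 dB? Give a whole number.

20

Need L₁ + 10·log₁₀ N ≥ 104, i.e. log₁₀ N ≥ 1.30.
N ≥ 10^(13.0/10) = 19.953, so N = 20.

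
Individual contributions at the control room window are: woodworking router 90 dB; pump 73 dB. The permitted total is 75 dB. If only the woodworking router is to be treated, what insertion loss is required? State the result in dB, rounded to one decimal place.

The untreated sources together contribute 10^(73/10) = 1.995e+07, i.e. 73.00 dB.
To meet 75 dB overall, the treated woodworking router may contribute at most 10^(75/10) − 1.995e+07 = 1.167e+07, i.e. 70.67 dB.
Required insertion loss = 90 − 70.67 = 19.33 dB.

19.3 dB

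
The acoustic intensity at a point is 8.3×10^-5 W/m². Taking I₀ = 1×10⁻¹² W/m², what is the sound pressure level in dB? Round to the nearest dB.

L = 10·log₁₀(I/I₀) = 10·log₁₀(8.3×10^-5/10⁻¹²) = 10·log₁₀(8.3×10^7).
L = 10·(0.9191 + 7) = 79.19 dB.

79 dB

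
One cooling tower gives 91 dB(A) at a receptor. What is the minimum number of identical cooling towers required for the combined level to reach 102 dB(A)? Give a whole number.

Need L₁ + 10·log₁₀ N ≥ 102, i.e. log₁₀ N ≥ 1.10.
N ≥ 10^(11.0/10) = 12.589, so N = 13.

13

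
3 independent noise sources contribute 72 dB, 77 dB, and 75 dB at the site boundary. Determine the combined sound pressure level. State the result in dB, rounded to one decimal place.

79.9 dB

For uncorrelated sources the intensities add, so convert each level to linear form, sum, and take 10·log₁₀ of the total.
Σ 10^(L/10) = 10^(72/10) + 10^(77/10) + 10^(75/10) = 9.759e+07.
L_total = 10·log₁₀(9.759e+07) = 79.89 dB.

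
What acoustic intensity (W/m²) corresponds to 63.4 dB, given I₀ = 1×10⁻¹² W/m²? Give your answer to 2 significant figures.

2.2e-06 W/m²

L = 10·log₁₀(I/I₀) ⇒ I = I₀·10^(L/10) = 10⁻¹² × 10^6.34.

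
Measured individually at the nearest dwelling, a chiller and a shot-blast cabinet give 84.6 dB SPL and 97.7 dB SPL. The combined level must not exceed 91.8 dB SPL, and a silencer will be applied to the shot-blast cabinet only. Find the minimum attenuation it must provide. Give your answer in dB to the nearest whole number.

The untreated sources together contribute 10^(84.6/10) = 2.884e+08, i.e. 84.60 dB SPL.
The limit corresponds to 10^(91.8/10) = 1.514e+09; subtracting the fixed part leaves 1.225e+09 for the shot-blast cabinet, i.e. 90.88 dB SPL.
So the shot-blast cabinet must be reduced from 97.7 to 90.88 dB SPL: IL = 6.82 dB.

7 dB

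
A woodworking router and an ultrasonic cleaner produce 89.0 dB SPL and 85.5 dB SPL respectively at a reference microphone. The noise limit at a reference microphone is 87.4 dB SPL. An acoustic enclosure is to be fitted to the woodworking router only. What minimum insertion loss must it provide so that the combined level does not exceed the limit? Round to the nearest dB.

Everything except the woodworking router sums to 10^(85.5/10) = 3.548e+08 in linear terms, 85.50 dB SPL.
The limit corresponds to 10^(87.4/10) = 5.495e+08; subtracting the fixed part leaves 1.947e+08 for the woodworking router, i.e. 82.89 dB SPL.
Required insertion loss = 89.0 − 82.89 = 6.11 dB.

6 dB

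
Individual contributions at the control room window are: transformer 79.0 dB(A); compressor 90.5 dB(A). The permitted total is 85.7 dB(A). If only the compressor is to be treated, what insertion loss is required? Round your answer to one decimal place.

The untreated sources together contribute 10^(79.0/10) = 7.943e+07, i.e. 79.00 dB(A).
To meet 85.7 dB(A) overall, the treated compressor may contribute at most 10^(85.7/10) − 7.943e+07 = 2.921e+08, i.e. 84.66 dB(A).
Required insertion loss = 90.5 − 84.66 = 5.84 dB.

5.8 dB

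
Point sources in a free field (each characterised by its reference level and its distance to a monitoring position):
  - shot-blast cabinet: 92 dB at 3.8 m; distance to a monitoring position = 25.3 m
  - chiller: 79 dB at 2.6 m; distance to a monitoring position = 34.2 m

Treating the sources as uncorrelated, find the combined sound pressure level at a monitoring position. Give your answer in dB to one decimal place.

Propagate each source to the receiver with L = L_ref − 20·log₁₀(r/r_ref), then add intensities.
shot-blast cabinet: 92 − 20·log₁₀(25.3/3.8) = 92 − 16.47 = 75.53 dB.
chiller: 79 − 20·log₁₀(34.2/2.6) = 79 − 22.38 = 56.62 dB.
Σ 10^(L/10) = 3.621e+07 → L_total = 10·log₁₀(3.621e+07) = 75.59 dB.

75.6 dB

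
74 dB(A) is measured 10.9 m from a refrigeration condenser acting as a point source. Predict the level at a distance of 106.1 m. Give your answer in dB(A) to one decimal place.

54.2 dB(A)

For a point source, L₂ = L₁ − 20·log₁₀(r₂/r₁).
L₂ = 74 − 20·log₁₀(106.1/10.9) = 74 − 19.766 = 54.23 dB(A).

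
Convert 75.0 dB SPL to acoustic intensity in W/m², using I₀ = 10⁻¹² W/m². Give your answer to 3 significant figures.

I/I₀ = 10^(75.0/10) = 3.162e+07, so I = 3.162e+07 × 10⁻¹² W/m².

3.16e-05 W/m²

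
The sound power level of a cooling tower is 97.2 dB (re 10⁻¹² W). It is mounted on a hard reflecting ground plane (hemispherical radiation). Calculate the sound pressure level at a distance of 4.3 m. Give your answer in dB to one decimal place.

Free-field hemispherical radiation: L_p = L_w − 10·log₁₀(2π·r²), r = 4.3 m.
2π·r² = 116.2 m², 10·log₁₀ of that is 20.651 dB.
L_p = 97.2 − 20.651 = 76.55 dB.

76.5 dB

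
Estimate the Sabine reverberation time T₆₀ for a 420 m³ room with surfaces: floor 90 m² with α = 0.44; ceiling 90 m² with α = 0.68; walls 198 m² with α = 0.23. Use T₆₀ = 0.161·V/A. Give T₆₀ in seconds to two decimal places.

A = Σ Sᵢαᵢ = 90·0.44 + 90·0.68 + 198·0.23 = 146.34 m².
T₆₀ = 0.161·V/A = 0.161·420/146.34 = 0.462 s.

0.46 s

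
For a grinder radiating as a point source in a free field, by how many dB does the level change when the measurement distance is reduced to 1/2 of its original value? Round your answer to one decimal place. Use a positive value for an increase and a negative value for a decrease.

Point-source spreading: ΔL = −20·log₁₀(r₂/r₁).
ΔL = −20·log₁₀(0.5) = +6.02 dB.

+6.0 dB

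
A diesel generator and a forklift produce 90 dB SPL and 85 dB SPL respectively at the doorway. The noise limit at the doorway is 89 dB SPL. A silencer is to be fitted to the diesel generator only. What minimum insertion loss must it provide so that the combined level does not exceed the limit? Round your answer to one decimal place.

3.2 dB

Everything except the diesel generator sums to 10^(85/10) = 3.162e+08 in linear terms, 85.00 dB SPL.
To meet 89 dB SPL overall, the treated diesel generator may contribute at most 10^(89/10) − 3.162e+08 = 4.781e+08, i.e. 86.80 dB SPL.
So the diesel generator must be reduced from 90 to 86.80 dB SPL: IL = 3.20 dB.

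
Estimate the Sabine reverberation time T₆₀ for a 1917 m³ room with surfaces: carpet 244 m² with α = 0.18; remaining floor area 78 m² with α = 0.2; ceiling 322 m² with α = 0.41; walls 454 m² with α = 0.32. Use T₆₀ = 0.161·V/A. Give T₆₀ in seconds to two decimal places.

Summing Sᵢαᵢ: 244·0.18 + 78·0.2 + 322·0.41 + 454·0.32 = 336.82 m².
T₆₀ = 0.161·V/A = 0.161·1917/336.82 = 0.916 s.

0.92 s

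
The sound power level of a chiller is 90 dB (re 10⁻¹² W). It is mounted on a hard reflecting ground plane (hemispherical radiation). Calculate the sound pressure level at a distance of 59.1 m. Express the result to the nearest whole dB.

47 dB

The power spreads over a hemisphere of area 2π·r², so L_p = L_w − 10·log₁₀(2π·r²).
2π·r² = 2.195e+04 m², 10·log₁₀ of that is 43.414 dB.
L_p = 90 − 43.414 = 46.59 dB.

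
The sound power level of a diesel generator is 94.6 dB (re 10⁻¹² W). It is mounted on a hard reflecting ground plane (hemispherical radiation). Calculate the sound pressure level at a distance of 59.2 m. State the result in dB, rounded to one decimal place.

51.2 dB

Free-field hemispherical radiation: L_p = L_w − 10·log₁₀(2π·r²), r = 59.2 m.
2π·r² = 2.202e+04 m², 10·log₁₀ of that is 43.428 dB.
L_p = 94.6 − 43.428 = 51.17 dB.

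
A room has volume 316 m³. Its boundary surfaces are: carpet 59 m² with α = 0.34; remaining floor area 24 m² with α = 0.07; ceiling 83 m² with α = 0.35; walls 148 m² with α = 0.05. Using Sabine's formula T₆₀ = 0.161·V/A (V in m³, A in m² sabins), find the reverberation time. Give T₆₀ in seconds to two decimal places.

Summing Sᵢαᵢ: 59·0.34 + 24·0.07 + 83·0.35 + 148·0.05 = 58.19 m².
T₆₀ = 0.161·V/A = 0.161·316/58.19 = 0.874 s.

0.87 s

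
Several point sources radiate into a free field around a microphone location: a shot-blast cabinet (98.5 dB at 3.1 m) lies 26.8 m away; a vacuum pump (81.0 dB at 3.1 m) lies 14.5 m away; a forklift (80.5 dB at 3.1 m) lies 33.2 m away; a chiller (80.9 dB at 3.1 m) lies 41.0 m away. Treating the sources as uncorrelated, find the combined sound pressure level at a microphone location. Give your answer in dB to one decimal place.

First find each source's level at the receiver (point-source: −20·log₁₀(r/r_ref)), then combine on an intensity basis.
shot-blast cabinet: 98.5 − 20·log₁₀(26.8/3.1) = 98.5 − 18.74 = 79.76 dB.
vacuum pump: 81.0 − 20·log₁₀(14.5/3.1) = 81.0 − 13.40 = 67.60 dB.
forklift: 80.5 − 20·log₁₀(33.2/3.1) = 80.5 − 20.60 = 59.90 dB.
chiller: 80.9 − 20·log₁₀(41.0/3.1) = 80.9 − 22.43 = 58.47 dB.
Σ 10^(L/10) = 1.022e+08 → L_total = 10·log₁₀(1.022e+08) = 80.09 dB.

80.1 dB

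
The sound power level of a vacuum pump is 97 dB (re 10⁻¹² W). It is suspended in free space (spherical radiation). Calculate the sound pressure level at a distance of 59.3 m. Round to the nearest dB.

Free-field spherical radiation: L_p = L_w − 10·log₁₀(4π·r²), r = 59.3 m.
4π·r² = 4.419e+04 m², 10·log₁₀ of that is 46.453 dB.
L_p = 97 − 46.453 = 50.55 dB.

51 dB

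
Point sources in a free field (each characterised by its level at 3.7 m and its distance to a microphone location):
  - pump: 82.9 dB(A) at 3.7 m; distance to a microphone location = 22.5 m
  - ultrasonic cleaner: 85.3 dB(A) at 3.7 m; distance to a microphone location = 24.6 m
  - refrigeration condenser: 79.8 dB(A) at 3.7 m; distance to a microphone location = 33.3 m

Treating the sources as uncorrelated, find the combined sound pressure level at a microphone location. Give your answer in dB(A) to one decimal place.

First find each source's level at the receiver (point-source: −20·log₁₀(r/r_ref)), then combine on an intensity basis.
pump: 82.9 − 20·log₁₀(22.5/3.7) = 82.9 − 15.68 = 67.22 dB(A).
ultrasonic cleaner: 85.3 − 20·log₁₀(24.6/3.7) = 85.3 − 16.45 = 68.85 dB(A).
refrigeration condenser: 79.8 − 20·log₁₀(33.3/3.7) = 79.8 − 19.08 = 60.72 dB(A).
Σ 10^(L/10) = 1.412e+07 → L_total = 10·log₁₀(1.412e+07) = 71.50 dB(A).

71.5 dB(A)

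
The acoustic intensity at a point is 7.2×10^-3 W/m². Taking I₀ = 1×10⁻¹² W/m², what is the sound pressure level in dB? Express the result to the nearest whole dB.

99 dB

L = 10·log₁₀(I/I₀) = 10·log₁₀(7.2×10^-3/10⁻¹²) = 10·log₁₀(7.2×10^9).
L = 10·(0.8573 + 9) = 98.57 dB.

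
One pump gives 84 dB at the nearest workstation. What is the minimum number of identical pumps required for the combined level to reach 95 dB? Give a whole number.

13

The shortfall is 95 − 84 = 11.0 dB, and N units add 10·log₁₀ N, so need 10·log₁₀ N ≥ 11.0.
N ≥ 10^(11.0/10) = 12.589, so N = 13.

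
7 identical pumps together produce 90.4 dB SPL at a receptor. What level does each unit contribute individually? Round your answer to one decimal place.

7 equal contributions raise the level by 10·log₁₀ 7 = 8.451 dB, so each unit alone gives 90.4 − 8.451.

81.9 dB SPL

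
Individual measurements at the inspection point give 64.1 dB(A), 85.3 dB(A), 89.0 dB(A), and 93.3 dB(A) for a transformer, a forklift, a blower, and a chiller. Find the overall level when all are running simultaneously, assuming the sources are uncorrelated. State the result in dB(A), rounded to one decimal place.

Incoherent sources combine by intensity addition: L_total = 10·log₁₀(Σ 10^(L_i/10)).
Σ 10^(L/10) = 10^(64.1/10) + 10^(85.3/10) + 10^(89.0/10) + 10^(93.3/10) = 3.274e+09.
L_total = 10·log₁₀(3.274e+09) = 95.15 dB(A).

95.2 dB(A)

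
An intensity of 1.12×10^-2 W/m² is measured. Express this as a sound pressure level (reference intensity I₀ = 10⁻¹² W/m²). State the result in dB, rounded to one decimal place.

I/I₀ = 1.12×10^-2/10⁻¹² = 1.12×10^10, and L = 10·log₁₀(I/I₀).
L = 10·(0.0492 + 10) = 100.49 dB.

100.5 dB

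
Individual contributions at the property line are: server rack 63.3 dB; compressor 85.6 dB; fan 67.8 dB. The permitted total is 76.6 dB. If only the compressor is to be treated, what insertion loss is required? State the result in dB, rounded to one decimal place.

9.9 dB

Fixed contribution from the other sources: Σ 10^(L/10) = 10^(63.3/10) + 10^(67.8/10) = 8.164e+06 (69.12 dB).
To meet 76.6 dB overall, the treated compressor may contribute at most 10^(76.6/10) − 8.164e+06 = 3.755e+07, i.e. 75.75 dB.
Required insertion loss = 85.6 − 75.75 = 9.85 dB.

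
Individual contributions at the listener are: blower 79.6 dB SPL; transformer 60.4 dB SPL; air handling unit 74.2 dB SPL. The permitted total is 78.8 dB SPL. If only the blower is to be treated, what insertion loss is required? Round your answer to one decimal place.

Fixed contribution from the other sources: Σ 10^(L/10) = 10^(60.4/10) + 10^(74.2/10) = 2.740e+07 (74.38 dB SPL).
The limit corresponds to 10^(78.8/10) = 7.586e+07; subtracting the fixed part leaves 4.846e+07 for the blower, i.e. 76.85 dB SPL.
Required insertion loss = 79.6 − 76.85 = 2.75 dB.

2.7 dB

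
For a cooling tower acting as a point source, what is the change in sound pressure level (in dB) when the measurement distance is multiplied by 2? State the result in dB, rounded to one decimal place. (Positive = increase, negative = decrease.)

-6.0 dB

A point source loses 6 dB per doubling of distance; generally ΔL = −20·log₁₀(r₂/r₁).
ΔL = −20·log₁₀(2) = -6.02 dB.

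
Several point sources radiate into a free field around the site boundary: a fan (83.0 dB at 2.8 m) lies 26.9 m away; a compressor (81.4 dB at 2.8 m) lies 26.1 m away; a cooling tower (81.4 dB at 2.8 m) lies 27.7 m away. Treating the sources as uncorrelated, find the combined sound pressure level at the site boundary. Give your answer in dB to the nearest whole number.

67 dB

Apply inverse-square spreading to bring every level to the receiver, then sum 10^(L/10).
fan: 83.0 − 20·log₁₀(26.9/2.8) = 83.0 − 19.65 = 63.35 dB.
compressor: 81.4 − 20·log₁₀(26.1/2.8) = 81.4 − 19.39 = 62.01 dB.
cooling tower: 81.4 − 20·log₁₀(27.7/2.8) = 81.4 − 19.91 = 61.49 dB.
Σ 10^(L/10) = 5.161e+06 → L_total = 10·log₁₀(5.161e+06) = 67.13 dB.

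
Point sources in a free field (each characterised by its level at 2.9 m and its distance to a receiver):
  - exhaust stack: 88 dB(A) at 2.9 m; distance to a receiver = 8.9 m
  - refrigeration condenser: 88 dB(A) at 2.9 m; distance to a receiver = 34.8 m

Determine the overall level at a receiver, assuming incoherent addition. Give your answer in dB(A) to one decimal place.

Apply inverse-square spreading to bring every level to the receiver, then sum 10^(L/10).
exhaust stack: 88 − 20·log₁₀(8.9/2.9) = 88 − 9.74 = 78.26 dB(A).
refrigeration condenser: 88 − 20·log₁₀(34.8/2.9) = 88 − 21.58 = 66.42 dB(A).
Σ 10^(L/10) = 7.137e+07 → L_total = 10·log₁₀(7.137e+07) = 78.54 dB(A).

78.5 dB(A)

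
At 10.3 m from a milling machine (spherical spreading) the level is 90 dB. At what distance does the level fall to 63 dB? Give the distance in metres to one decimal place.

Point-source spreading drops the level by 20·log₁₀(r₂/r₁); inverting, r₂/r₁ = 10^(ΔL/20).
r₂ = 10.3·10^((90−63)/20) = 10.3·10^(27.0/20) = 230.59 m.

230.6 m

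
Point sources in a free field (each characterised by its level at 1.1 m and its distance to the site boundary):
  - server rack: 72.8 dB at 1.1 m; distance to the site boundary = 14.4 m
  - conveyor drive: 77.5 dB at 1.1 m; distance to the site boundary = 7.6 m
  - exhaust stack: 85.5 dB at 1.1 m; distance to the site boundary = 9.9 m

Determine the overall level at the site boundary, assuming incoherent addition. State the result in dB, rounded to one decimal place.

67.5 dB

First find each source's level at the receiver (point-source: −20·log₁₀(r/r_ref)), then combine on an intensity basis.
server rack: 72.8 − 20·log₁₀(14.4/1.1) = 72.8 − 22.34 = 50.46 dB.
conveyor drive: 77.5 − 20·log₁₀(7.6/1.1) = 77.5 − 16.79 = 60.71 dB.
exhaust stack: 85.5 − 20·log₁₀(9.9/1.1) = 85.5 − 19.08 = 66.42 dB.
Σ 10^(L/10) = 5.670e+06 → L_total = 10·log₁₀(5.670e+06) = 67.54 dB.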